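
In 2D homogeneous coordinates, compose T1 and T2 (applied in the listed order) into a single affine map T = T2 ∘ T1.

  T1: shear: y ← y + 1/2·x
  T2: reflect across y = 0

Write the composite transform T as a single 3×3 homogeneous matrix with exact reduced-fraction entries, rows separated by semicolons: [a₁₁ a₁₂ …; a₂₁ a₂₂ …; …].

T1 = [1 0 0; 1/2 1 0; 0 0 1]
T2·T1 = [1 0 0; -1/2 -1 0; 0 0 1]

T = [1 0 0; -1/2 -1 0; 0 0 1]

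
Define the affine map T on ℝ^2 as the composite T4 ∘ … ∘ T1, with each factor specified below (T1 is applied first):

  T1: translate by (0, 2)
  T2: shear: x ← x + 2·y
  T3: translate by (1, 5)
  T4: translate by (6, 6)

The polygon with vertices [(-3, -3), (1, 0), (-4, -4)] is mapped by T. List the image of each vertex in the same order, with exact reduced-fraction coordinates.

image vertices: (2, 10), (12, 13), (-1, 9)

T1 translate by (0, 2): (-3, -3) → (-3, -1); (1, 0) → (1, 2); (-4, -4) → (-4, -2)
T2 shear: x ← x + 2·y: (-3, -1) → (-5, -1); (1, 2) → (5, 2); (-4, -2) → (-8, -2)
T3 translate by (1, 5): (-5, -1) → (-4, 4); (5, 2) → (6, 7); (-8, -2) → (-7, 3)
T4 translate by (6, 6): (-4, 4) → (2, 10); (6, 7) → (12, 13); (-7, 3) → (-1, 9)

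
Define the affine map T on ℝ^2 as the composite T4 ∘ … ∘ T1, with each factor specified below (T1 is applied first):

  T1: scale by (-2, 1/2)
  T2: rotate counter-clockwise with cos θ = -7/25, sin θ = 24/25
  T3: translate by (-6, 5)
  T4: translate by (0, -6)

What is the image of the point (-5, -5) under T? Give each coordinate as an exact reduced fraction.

T1 scale by (-2, 1/2): (-5, -5) → (10, -5/2)
T2 rotate counter-clockwise with cos θ = -7/25, sin θ = 24/25: (10, -5/2) → (-2/5, 103/10)
T3 translate by (-6, 5): (-2/5, 103/10) → (-32/5, 153/10)
T4 translate by (0, -6): (-32/5, 153/10) → (-32/5, 93/10)

T(p) = (-32/5, 93/10)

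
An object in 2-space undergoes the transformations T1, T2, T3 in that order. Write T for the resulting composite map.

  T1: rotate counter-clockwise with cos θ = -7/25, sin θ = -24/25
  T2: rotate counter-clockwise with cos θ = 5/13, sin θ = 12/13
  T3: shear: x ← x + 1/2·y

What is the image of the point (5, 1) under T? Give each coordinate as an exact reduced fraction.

T1 rotate counter-clockwise with cos θ = -7/25, sin θ = -24/25: (5, 1) → (-11/25, -127/25)
T2 rotate counter-clockwise with cos θ = 5/13, sin θ = 12/13: (-11/25, -127/25) → (113/25, -59/25)
T3 shear: x ← x + 1/2·y: (113/25, -59/25) → (167/50, -59/25)

T(p) = (167/50, -59/25)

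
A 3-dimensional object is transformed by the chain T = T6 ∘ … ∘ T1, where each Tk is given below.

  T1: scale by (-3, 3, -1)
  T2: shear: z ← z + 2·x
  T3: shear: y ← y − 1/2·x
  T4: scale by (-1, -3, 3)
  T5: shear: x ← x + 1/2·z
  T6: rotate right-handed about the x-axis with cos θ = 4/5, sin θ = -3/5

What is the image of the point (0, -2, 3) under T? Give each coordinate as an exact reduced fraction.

T(p) = (-9/2, 9, -18)

T1 scale by (-3, 3, -1): (0, -2, 3) → (0, -6, -3)
T2 shear: z ← z + 2·x: (0, -6, -3) → (0, -6, -3)
T3 shear: y ← y − 1/2·x: (0, -6, -3) → (0, -6, -3)
T4 scale by (-1, -3, 3): (0, -6, -3) → (0, 18, -9)
T5 shear: x ← x + 1/2·z: (0, 18, -9) → (-9/2, 18, -9)
T6 rotate right-handed about the x-axis with cos θ = 4/5, sin θ = -3/5: (-9/2, 18, -9) → (-9/2, 9, -18)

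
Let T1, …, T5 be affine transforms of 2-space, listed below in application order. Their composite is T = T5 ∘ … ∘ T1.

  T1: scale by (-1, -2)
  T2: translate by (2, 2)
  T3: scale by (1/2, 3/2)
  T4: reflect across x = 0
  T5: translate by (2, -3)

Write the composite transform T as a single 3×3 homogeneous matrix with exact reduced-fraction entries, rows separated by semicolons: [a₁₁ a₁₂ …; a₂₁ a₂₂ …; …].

T1 = [-1 0 0; 0 -2 0; 0 0 1]
T2·T1 = [-1 0 2; 0 -2 2; 0 0 1]
T3·…·T1 = [-1/2 0 1; 0 -3 3; 0 0 1]
T4·…·T1 = [1/2 0 -1; 0 -3 3; 0 0 1]
T5·…·T1 = [1/2 0 1; 0 -3 0; 0 0 1]

T = [1/2 0 1; 0 -3 0; 0 0 1]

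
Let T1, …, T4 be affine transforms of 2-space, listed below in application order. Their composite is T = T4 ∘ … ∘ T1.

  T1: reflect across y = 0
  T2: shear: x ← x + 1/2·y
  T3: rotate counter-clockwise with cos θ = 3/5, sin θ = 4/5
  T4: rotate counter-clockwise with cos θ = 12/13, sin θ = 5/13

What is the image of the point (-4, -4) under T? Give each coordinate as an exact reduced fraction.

T1 reflect across y = 0: (-4, -4) → (-4, 4)
T2 shear: x ← x + 1/2·y: (-4, 4) → (-2, 4)
T3 rotate counter-clockwise with cos θ = 3/5, sin θ = 4/5: (-2, 4) → (-22/5, 4/5)
T4 rotate counter-clockwise with cos θ = 12/13, sin θ = 5/13: (-22/5, 4/5) → (-284/65, -62/65)

T(p) = (-284/65, -62/65)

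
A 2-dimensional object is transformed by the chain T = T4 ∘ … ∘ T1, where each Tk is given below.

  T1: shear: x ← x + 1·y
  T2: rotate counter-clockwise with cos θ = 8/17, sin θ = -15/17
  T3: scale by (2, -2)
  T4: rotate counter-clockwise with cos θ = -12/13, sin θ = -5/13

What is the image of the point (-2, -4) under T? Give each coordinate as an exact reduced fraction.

T1 shear: x ← x + 1·y: (-2, -4) → (-6, -4)
T2 rotate counter-clockwise with cos θ = 8/17, sin θ = -15/17: (-6, -4) → (-108/17, 58/17)
T3 scale by (2, -2): (-108/17, 58/17) → (-216/17, -116/17)
T4 rotate counter-clockwise with cos θ = -12/13, sin θ = -5/13: (-216/17, -116/17) → (2012/221, 2472/221)

T(p) = (2012/221, 2472/221)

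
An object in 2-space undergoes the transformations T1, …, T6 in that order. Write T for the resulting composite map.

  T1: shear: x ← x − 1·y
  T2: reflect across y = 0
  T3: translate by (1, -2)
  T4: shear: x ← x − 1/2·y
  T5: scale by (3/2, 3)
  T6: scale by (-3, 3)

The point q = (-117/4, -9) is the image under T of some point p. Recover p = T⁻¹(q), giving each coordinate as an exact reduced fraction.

p = (4, -1)

T1 = [1 -1 0; 0 1 0; 0 0 1]
T2·T1 = [1 -1 0; 0 -1 0; 0 0 1]
T3·…·T1 = [1 -1 1; 0 -1 -2; 0 0 1]
T4·…·T1 = [1 -1/2 2; 0 -1 -2; 0 0 1]
T5·…·T1 = [3/2 -3/4 3; 0 -3 -6; 0 0 1]
T6·…·T1 = [-9/2 9/4 -9; 0 -9 -18; 0 0 1]
det M = 81/2; M⁻¹ = [-2/9 -1/18 -3; 0 -1/9 -2; 0 0 1]
M⁻¹ · (-117/4, -9)ᵀ = (4, -1)ᵀ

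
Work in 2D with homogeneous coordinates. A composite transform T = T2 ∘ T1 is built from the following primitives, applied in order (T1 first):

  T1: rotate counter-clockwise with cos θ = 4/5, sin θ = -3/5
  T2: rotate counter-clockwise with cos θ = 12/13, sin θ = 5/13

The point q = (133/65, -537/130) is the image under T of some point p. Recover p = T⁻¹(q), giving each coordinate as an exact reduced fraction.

p = (3, -7/2)

T1 = [4/5 3/5 0; -3/5 4/5 0; 0 0 1]
T2·T1 = [63/65 16/65 0; -16/65 63/65 0; 0 0 1]
det M = 1; M⁻¹ = [63/65 -16/65 0; 16/65 63/65 0; 0 0 1]
M⁻¹ · (133/65, -537/130)ᵀ = (3, -7/2)ᵀ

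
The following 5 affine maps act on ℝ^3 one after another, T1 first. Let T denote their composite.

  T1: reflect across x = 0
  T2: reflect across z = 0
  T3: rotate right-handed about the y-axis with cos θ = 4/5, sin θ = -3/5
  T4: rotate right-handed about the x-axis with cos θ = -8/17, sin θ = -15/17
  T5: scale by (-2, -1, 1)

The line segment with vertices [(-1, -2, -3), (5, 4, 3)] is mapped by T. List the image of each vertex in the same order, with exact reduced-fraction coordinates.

image vertices: (2, -61/17, 6/17), (22/5, 113/17, -84/85)

T1 reflect across x = 0: (-1, -2, -3) → (1, -2, -3); (5, 4, 3) → (-5, 4, 3)
T2 reflect across z = 0: (1, -2, -3) → (1, -2, 3); (-5, 4, 3) → (-5, 4, -3)
T3 rotate right-handed about the y-axis with cos θ = 4/5, sin θ = -3/5: (1, -2, 3) → (-1, -2, 3); (-5, 4, -3) → (-11/5, 4, -27/5)
T4 rotate right-handed about the x-axis with cos θ = -8/17, sin θ = -15/17: (-1, -2, 3) → (-1, 61/17, 6/17); (-11/5, 4, -27/5) → (-11/5, -113/17, -84/85)
T5 scale by (-2, -1, 1): (-1, 61/17, 6/17) → (2, -61/17, 6/17); (-11/5, -113/17, -84/85) → (22/5, 113/17, -84/85)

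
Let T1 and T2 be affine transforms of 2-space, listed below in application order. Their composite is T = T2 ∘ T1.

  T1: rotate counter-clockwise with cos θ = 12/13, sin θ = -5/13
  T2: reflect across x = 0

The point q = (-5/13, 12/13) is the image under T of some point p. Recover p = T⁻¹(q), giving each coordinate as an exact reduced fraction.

p = (0, 1)

T1 = [12/13 5/13 0; -5/13 12/13 0; 0 0 1]
T2·T1 = [-12/13 -5/13 0; -5/13 12/13 0; 0 0 1]
det M = -1; M⁻¹ = [-12/13 -5/13 0; -5/13 12/13 0; 0 0 1]
M⁻¹ · (-5/13, 12/13)ᵀ = (0, 1)ᵀ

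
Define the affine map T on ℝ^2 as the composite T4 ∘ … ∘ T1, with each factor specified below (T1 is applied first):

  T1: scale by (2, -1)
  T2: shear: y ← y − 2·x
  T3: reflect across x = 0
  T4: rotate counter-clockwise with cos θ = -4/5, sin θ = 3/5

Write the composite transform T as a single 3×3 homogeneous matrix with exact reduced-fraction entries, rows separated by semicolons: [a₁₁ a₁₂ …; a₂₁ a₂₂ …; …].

T1 = [2 0 0; 0 -1 0; 0 0 1]
T2·T1 = [2 0 0; -4 -1 0; 0 0 1]
T3·…·T1 = [-2 0 0; -4 -1 0; 0 0 1]
T4·…·T1 = [4 3/5 0; 2 4/5 0; 0 0 1]

T = [4 3/5 0; 2 4/5 0; 0 0 1]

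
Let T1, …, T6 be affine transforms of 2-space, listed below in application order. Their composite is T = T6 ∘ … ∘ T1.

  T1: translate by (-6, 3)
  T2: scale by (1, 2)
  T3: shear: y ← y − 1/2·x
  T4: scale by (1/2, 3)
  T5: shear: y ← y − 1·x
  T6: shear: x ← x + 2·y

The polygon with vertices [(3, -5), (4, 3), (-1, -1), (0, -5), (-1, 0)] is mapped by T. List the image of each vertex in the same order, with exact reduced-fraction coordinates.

T1 translate by (-6, 3): (3, -5) → (-3, -2); (4, 3) → (-2, 6); (-1, -1) → (-7, 2); (0, -5) → (-6, -2); (-1, 0) → (-7, 3)
T2 scale by (1, 2): (-3, -2) → (-3, -4); (-2, 6) → (-2, 12); (-7, 2) → (-7, 4); (-6, -2) → (-6, -4); (-7, 3) → (-7, 6)
T3 shear: y ← y − 1/2·x: (-3, -4) → (-3, -5/2); (-2, 12) → (-2, 13); (-7, 4) → (-7, 15/2); (-6, -4) → (-6, -1); (-7, 6) → (-7, 19/2)
T4 scale by (1/2, 3): (-3, -5/2) → (-3/2, -15/2); (-2, 13) → (-1, 39); (-7, 15/2) → (-7/2, 45/2); (-6, -1) → (-3, -3); (-7, 19/2) → (-7/2, 57/2)
T5 shear: y ← y − 1·x: (-3/2, -15/2) → (-3/2, -6); (-1, 39) → (-1, 40); (-7/2, 45/2) → (-7/2, 26); (-3, -3) → (-3, 0); (-7/2, 57/2) → (-7/2, 32)
T6 shear: x ← x + 2·y: (-3/2, -6) → (-27/2, -6); (-1, 40) → (79, 40); (-7/2, 26) → (97/2, 26); (-3, 0) → (-3, 0); (-7/2, 32) → (121/2, 32)

image vertices: (-27/2, -6), (79, 40), (97/2, 26), (-3, 0), (121/2, 32)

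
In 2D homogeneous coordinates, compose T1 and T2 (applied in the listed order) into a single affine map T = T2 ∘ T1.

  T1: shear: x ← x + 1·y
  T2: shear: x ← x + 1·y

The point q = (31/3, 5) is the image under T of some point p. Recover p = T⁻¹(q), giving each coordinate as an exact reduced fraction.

T1 = [1 1 0; 0 1 0; 0 0 1]
T2·T1 = [1 2 0; 0 1 0; 0 0 1]
det M = 1; M⁻¹ = [1 -2 0; 0 1 0; 0 0 1]
M⁻¹ · (31/3, 5)ᵀ = (1/3, 5)ᵀ

p = (1/3, 5)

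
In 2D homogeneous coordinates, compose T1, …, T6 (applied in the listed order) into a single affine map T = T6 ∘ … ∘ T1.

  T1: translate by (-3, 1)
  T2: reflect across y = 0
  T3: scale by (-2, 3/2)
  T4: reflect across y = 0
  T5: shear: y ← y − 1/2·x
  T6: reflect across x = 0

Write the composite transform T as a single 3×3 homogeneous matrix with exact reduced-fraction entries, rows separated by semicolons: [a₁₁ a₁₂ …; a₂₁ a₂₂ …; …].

T1 = [1 0 -3; 0 1 1; 0 0 1]
T2·T1 = [1 0 -3; 0 -1 -1; 0 0 1]
T3·…·T1 = [-2 0 6; 0 -3/2 -3/2; 0 0 1]
T4·…·T1 = [-2 0 6; 0 3/2 3/2; 0 0 1]
T5·…·T1 = [-2 0 6; 1 3/2 -3/2; 0 0 1]
T6·…·T1 = [2 0 -6; 1 3/2 -3/2; 0 0 1]

T = [2 0 -6; 1 3/2 -3/2; 0 0 1]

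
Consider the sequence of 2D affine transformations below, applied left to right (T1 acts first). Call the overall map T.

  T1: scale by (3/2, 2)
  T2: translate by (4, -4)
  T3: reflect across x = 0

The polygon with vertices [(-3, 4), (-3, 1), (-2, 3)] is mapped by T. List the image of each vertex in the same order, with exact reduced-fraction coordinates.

T1 scale by (3/2, 2): (-3, 4) → (-9/2, 8); (-3, 1) → (-9/2, 2); (-2, 3) → (-3, 6)
T2 translate by (4, -4): (-9/2, 8) → (-1/2, 4); (-9/2, 2) → (-1/2, -2); (-3, 6) → (1, 2)
T3 reflect across x = 0: (-1/2, 4) → (1/2, 4); (-1/2, -2) → (1/2, -2); (1, 2) → (-1, 2)

image vertices: (1/2, 4), (1/2, -2), (-1, 2)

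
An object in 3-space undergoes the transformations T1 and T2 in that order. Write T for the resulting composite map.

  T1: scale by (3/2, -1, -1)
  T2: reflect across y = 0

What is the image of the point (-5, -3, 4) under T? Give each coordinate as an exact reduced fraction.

T1 scale by (3/2, -1, -1): (-5, -3, 4) → (-15/2, 3, -4)
T2 reflect across y = 0: (-15/2, 3, -4) → (-15/2, -3, -4)

T(p) = (-15/2, -3, -4)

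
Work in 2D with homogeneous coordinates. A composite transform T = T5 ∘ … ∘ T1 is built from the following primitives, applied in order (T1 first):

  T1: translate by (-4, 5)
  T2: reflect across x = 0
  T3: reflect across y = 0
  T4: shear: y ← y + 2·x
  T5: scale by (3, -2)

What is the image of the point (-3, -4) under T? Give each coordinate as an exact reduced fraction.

T1 translate by (-4, 5): (-3, -4) → (-7, 1)
T2 reflect across x = 0: (-7, 1) → (7, 1)
T3 reflect across y = 0: (7, 1) → (7, -1)
T4 shear: y ← y + 2·x: (7, -1) → (7, 13)
T5 scale by (3, -2): (7, 13) → (21, -26)

T(p) = (21, -26)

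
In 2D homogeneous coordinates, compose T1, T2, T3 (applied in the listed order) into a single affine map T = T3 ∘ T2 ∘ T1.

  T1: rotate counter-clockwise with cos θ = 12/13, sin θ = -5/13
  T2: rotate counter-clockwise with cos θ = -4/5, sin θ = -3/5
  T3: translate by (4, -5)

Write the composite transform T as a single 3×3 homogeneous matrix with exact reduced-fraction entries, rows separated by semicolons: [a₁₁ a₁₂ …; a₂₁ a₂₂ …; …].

T = [-63/65 16/65 4; -16/65 -63/65 -5; 0 0 1]

T1 = [12/13 5/13 0; -5/13 12/13 0; 0 0 1]
T2·T1 = [-63/65 16/65 0; -16/65 -63/65 0; 0 0 1]
T3·…·T1 = [-63/65 16/65 4; -16/65 -63/65 -5; 0 0 1]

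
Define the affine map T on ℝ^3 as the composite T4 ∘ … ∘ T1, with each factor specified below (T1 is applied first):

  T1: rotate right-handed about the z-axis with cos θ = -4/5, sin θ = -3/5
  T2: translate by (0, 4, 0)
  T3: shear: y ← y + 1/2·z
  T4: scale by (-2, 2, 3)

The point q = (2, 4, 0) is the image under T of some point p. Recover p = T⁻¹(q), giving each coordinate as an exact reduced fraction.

p = (2, 1, 0)

T1 = [-4/5 3/5 0 0; -3/5 -4/5 0 0; 0 0 1 0; 0 0 0 1]
T2·T1 = [-4/5 3/5 0 0; -3/5 -4/5 0 4; 0 0 1 0; 0 0 0 1]
T3·…·T1 = [-4/5 3/5 0 0; -3/5 -4/5 1/2 4; 0 0 1 0; 0 0 0 1]
T4·…·T1 = [8/5 -6/5 0 0; -6/5 -8/5 1 8; 0 0 3 0; 0 0 0 1]
det M = -12; M⁻¹ = [2/5 -3/10 1/10 12/5; -3/10 -2/5 2/15 16/5; 0 0 1/3 0; 0 0 0 1]
M⁻¹ · (2, 4, 0)ᵀ = (2, 1, 0)ᵀ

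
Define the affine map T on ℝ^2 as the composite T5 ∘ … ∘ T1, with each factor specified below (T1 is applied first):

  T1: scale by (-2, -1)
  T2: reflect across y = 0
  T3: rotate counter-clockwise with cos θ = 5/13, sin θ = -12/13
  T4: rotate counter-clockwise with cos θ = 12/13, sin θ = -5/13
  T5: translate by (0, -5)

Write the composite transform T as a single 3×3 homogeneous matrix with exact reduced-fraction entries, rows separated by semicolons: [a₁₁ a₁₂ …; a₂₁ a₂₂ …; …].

T = [0 1 0; 2 0 -5; 0 0 1]

T1 = [-2 0 0; 0 -1 0; 0 0 1]
T2·T1 = [-2 0 0; 0 1 0; 0 0 1]
T3·…·T1 = [-10/13 12/13 0; 24/13 5/13 0; 0 0 1]
T4·…·T1 = [0 1 0; 2 0 0; 0 0 1]
T5·…·T1 = [0 1 0; 2 0 -5; 0 0 1]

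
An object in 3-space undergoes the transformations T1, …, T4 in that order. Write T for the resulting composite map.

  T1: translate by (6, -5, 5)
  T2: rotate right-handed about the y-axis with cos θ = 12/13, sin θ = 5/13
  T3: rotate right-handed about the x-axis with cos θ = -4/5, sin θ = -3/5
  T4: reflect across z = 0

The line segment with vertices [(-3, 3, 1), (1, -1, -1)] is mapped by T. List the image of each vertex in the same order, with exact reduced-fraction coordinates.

T1 translate by (6, -5, 5): (-3, 3, 1) → (3, -2, 6); (1, -1, -1) → (7, -6, 4)
T2 rotate right-handed about the y-axis with cos θ = 12/13, sin θ = 5/13: (3, -2, 6) → (66/13, -2, 57/13); (7, -6, 4) → (8, -6, 1)
T3 rotate right-handed about the x-axis with cos θ = -4/5, sin θ = -3/5: (66/13, -2, 57/13) → (66/13, 55/13, -30/13); (8, -6, 1) → (8, 27/5, 14/5)
T4 reflect across z = 0: (66/13, 55/13, -30/13) → (66/13, 55/13, 30/13); (8, 27/5, 14/5) → (8, 27/5, -14/5)

image vertices: (66/13, 55/13, 30/13), (8, 27/5, -14/5)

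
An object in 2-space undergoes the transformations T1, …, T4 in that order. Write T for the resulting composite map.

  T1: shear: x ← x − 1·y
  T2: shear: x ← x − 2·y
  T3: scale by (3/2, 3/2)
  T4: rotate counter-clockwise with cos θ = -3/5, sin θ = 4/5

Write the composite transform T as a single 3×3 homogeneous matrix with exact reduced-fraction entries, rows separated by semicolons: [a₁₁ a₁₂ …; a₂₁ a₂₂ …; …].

T = [-9/10 3/2 0; 6/5 -9/2 0; 0 0 1]

T1 = [1 -1 0; 0 1 0; 0 0 1]
T2·T1 = [1 -3 0; 0 1 0; 0 0 1]
T3·…·T1 = [3/2 -9/2 0; 0 3/2 0; 0 0 1]
T4·…·T1 = [-9/10 3/2 0; 6/5 -9/2 0; 0 0 1]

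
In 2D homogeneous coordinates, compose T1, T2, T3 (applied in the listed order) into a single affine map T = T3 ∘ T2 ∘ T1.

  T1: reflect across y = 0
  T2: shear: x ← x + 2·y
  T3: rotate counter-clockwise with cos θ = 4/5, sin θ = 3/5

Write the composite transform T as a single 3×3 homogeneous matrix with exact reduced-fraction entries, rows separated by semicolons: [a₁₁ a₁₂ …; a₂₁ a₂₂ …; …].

T1 = [1 0 0; 0 -1 0; 0 0 1]
T2·T1 = [1 -2 0; 0 -1 0; 0 0 1]
T3·…·T1 = [4/5 -1 0; 3/5 -2 0; 0 0 1]

T = [4/5 -1 0; 3/5 -2 0; 0 0 1]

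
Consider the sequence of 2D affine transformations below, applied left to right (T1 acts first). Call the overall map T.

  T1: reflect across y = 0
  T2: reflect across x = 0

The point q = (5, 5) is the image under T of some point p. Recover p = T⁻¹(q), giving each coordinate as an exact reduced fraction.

T1 = [1 0 0; 0 -1 0; 0 0 1]
T2·T1 = [-1 0 0; 0 -1 0; 0 0 1]
det M = 1; M⁻¹ = [-1 0 0; 0 -1 0; 0 0 1]
M⁻¹ · (5, 5)ᵀ = (-5, -5)ᵀ

p = (-5, -5)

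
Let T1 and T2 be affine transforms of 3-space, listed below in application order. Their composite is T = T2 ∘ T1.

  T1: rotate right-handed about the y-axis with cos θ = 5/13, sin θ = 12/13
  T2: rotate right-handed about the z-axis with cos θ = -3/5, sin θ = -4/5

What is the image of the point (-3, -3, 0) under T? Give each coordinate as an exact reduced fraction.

T(p) = (-111/65, 177/65, 36/13)

T1 rotate right-handed about the y-axis with cos θ = 5/13, sin θ = 12/13: (-3, -3, 0) → (-15/13, -3, 36/13)
T2 rotate right-handed about the z-axis with cos θ = -3/5, sin θ = -4/5: (-15/13, -3, 36/13) → (-111/65, 177/65, 36/13)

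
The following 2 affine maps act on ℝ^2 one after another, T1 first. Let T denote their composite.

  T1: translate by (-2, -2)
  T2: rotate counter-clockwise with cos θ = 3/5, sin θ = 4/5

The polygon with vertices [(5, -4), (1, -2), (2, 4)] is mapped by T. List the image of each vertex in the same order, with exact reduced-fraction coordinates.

image vertices: (33/5, -6/5), (13/5, -16/5), (-8/5, 6/5)

T1 translate by (-2, -2): (5, -4) → (3, -6); (1, -2) → (-1, -4); (2, 4) → (0, 2)
T2 rotate counter-clockwise with cos θ = 3/5, sin θ = 4/5: (3, -6) → (33/5, -6/5); (-1, -4) → (13/5, -16/5); (0, 2) → (-8/5, 6/5)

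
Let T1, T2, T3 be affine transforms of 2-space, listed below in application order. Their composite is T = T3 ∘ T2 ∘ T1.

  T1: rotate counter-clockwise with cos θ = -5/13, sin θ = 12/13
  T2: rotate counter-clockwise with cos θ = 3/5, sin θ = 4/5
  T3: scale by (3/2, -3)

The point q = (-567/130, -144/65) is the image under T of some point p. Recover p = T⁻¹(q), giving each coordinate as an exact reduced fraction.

T1 = [-5/13 -12/13 0; 12/13 -5/13 0; 0 0 1]
T2·T1 = [-63/65 -16/65 0; 16/65 -63/65 0; 0 0 1]
T3·…·T1 = [-189/130 -24/65 0; -48/65 189/65 0; 0 0 1]
det M = -9/2; M⁻¹ = [-42/65 -16/195 0; -32/195 21/65 0; 0 0 1]
M⁻¹ · (-567/130, -144/65)ᵀ = (3, 0)ᵀ

p = (3, 0)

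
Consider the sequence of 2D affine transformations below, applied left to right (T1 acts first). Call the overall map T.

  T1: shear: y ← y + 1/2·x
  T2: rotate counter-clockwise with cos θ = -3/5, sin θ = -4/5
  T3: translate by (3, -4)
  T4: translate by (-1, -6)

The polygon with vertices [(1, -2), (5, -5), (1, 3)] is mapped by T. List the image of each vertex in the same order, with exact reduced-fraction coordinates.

image vertices: (1/5, -99/10), (-3, -25/2), (21/5, -129/10)

T1 shear: y ← y + 1/2·x: (1, -2) → (1, -3/2); (5, -5) → (5, -5/2); (1, 3) → (1, 7/2)
T2 rotate counter-clockwise with cos θ = -3/5, sin θ = -4/5: (1, -3/2) → (-9/5, 1/10); (5, -5/2) → (-5, -5/2); (1, 7/2) → (11/5, -29/10)
T3 translate by (3, -4): (-9/5, 1/10) → (6/5, -39/10); (-5, -5/2) → (-2, -13/2); (11/5, -29/10) → (26/5, -69/10)
T4 translate by (-1, -6): (6/5, -39/10) → (1/5, -99/10); (-2, -13/2) → (-3, -25/2); (26/5, -69/10) → (21/5, -129/10)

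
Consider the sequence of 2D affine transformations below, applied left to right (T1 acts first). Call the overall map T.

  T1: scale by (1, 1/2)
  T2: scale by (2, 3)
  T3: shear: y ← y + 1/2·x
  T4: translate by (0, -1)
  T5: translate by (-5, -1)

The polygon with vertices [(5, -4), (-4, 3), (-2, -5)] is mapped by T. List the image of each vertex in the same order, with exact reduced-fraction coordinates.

T1 scale by (1, 1/2): (5, -4) → (5, -2); (-4, 3) → (-4, 3/2); (-2, -5) → (-2, -5/2)
T2 scale by (2, 3): (5, -2) → (10, -6); (-4, 3/2) → (-8, 9/2); (-2, -5/2) → (-4, -15/2)
T3 shear: y ← y + 1/2·x: (10, -6) → (10, -1); (-8, 9/2) → (-8, 1/2); (-4, -15/2) → (-4, -19/2)
T4 translate by (0, -1): (10, -1) → (10, -2); (-8, 1/2) → (-8, -1/2); (-4, -19/2) → (-4, -21/2)
T5 translate by (-5, -1): (10, -2) → (5, -3); (-8, -1/2) → (-13, -3/2); (-4, -21/2) → (-9, -23/2)

image vertices: (5, -3), (-13, -3/2), (-9, -23/2)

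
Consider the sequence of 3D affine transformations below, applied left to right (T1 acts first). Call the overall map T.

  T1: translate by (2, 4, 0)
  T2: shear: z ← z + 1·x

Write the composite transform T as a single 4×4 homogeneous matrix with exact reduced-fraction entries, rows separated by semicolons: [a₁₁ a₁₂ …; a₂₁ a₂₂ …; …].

T = [1 0 0 2; 0 1 0 4; 1 0 1 2; 0 0 0 1]

T1 = [1 0 0 2; 0 1 0 4; 0 0 1 0; 0 0 0 1]
T2·T1 = [1 0 0 2; 0 1 0 4; 1 0 1 2; 0 0 0 1]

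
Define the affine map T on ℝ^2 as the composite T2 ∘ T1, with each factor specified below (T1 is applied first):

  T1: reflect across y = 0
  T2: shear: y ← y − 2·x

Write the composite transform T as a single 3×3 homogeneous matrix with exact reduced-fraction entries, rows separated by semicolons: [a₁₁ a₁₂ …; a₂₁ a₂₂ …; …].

T1 = [1 0 0; 0 -1 0; 0 0 1]
T2·T1 = [1 0 0; -2 -1 0; 0 0 1]

T = [1 0 0; -2 -1 0; 0 0 1]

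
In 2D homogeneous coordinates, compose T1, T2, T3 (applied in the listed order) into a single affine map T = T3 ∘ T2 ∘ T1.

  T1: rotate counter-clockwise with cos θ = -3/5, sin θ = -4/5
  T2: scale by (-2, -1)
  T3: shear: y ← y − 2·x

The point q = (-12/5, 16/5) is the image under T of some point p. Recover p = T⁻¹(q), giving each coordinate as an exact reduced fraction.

p = (-2, 0)

T1 = [-3/5 4/5 0; -4/5 -3/5 0; 0 0 1]
T2·T1 = [6/5 -8/5 0; 4/5 3/5 0; 0 0 1]
T3·…·T1 = [6/5 -8/5 0; -8/5 19/5 0; 0 0 1]
det M = 2; M⁻¹ = [19/10 4/5 0; 4/5 3/5 0; 0 0 1]
M⁻¹ · (-12/5, 16/5)ᵀ = (-2, 0)ᵀ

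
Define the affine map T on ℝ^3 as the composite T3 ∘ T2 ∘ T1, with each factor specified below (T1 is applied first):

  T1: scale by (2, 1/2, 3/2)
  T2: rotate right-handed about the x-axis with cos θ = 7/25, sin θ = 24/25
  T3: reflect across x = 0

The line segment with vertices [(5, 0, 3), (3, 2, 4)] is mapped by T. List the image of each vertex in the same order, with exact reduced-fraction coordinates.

T1 scale by (2, 1/2, 3/2): (5, 0, 3) → (10, 0, 9/2); (3, 2, 4) → (6, 1, 6)
T2 rotate right-handed about the x-axis with cos θ = 7/25, sin θ = 24/25: (10, 0, 9/2) → (10, -108/25, 63/50); (6, 1, 6) → (6, -137/25, 66/25)
T3 reflect across x = 0: (10, -108/25, 63/50) → (-10, -108/25, 63/50); (6, -137/25, 66/25) → (-6, -137/25, 66/25)

image vertices: (-10, -108/25, 63/50), (-6, -137/25, 66/25)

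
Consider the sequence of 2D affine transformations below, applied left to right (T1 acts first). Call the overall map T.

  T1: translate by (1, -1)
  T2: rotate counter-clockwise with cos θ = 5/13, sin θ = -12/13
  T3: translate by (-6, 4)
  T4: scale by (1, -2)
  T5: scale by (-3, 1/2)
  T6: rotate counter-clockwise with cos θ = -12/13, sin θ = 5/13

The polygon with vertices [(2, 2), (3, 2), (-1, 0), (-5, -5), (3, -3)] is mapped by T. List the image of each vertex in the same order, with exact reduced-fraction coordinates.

image vertices: (-1731/169, 1017/169), (-1611/169, 798/169), (-3005/169, 1914/169), (-5770/169, 3390/169), (-3896/169, 1398/169)

T1 translate by (1, -1): (2, 2) → (3, 1); (3, 2) → (4, 1); (-1, 0) → (0, -1); (-5, -5) → (-4, -6); (3, -3) → (4, -4)
T2 rotate counter-clockwise with cos θ = 5/13, sin θ = -12/13: (3, 1) → (27/13, -31/13); (4, 1) → (32/13, -43/13); (0, -1) → (-12/13, -5/13); (-4, -6) → (-92/13, 18/13); (4, -4) → (-28/13, -68/13)
T3 translate by (-6, 4): (27/13, -31/13) → (-51/13, 21/13); (32/13, -43/13) → (-46/13, 9/13); (-12/13, -5/13) → (-90/13, 47/13); (-92/13, 18/13) → (-170/13, 70/13); (-28/13, -68/13) → (-106/13, -16/13)
T4 scale by (1, -2): (-51/13, 21/13) → (-51/13, -42/13); (-46/13, 9/13) → (-46/13, -18/13); (-90/13, 47/13) → (-90/13, -94/13); (-170/13, 70/13) → (-170/13, -140/13); (-106/13, -16/13) → (-106/13, 32/13)
T5 scale by (-3, 1/2): (-51/13, -42/13) → (153/13, -21/13); (-46/13, -18/13) → (138/13, -9/13); (-90/13, -94/13) → (270/13, -47/13); (-170/13, -140/13) → (510/13, -70/13); (-106/13, 32/13) → (318/13, 16/13)
T6 rotate counter-clockwise with cos θ = -12/13, sin θ = 5/13: (153/13, -21/13) → (-1731/169, 1017/169); (138/13, -9/13) → (-1611/169, 798/169); (270/13, -47/13) → (-3005/169, 1914/169); (510/13, -70/13) → (-5770/169, 3390/169); (318/13, 16/13) → (-3896/169, 1398/169)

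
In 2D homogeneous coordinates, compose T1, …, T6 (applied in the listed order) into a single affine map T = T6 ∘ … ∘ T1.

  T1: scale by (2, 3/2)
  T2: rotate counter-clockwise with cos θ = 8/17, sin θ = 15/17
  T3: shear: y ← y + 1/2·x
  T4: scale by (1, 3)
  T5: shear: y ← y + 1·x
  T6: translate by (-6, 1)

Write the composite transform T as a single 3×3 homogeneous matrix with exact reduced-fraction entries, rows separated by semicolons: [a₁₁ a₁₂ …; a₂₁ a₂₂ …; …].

T = [16/17 -45/34 -6; 130/17 -81/68 1; 0 0 1]

T1 = [2 0 0; 0 3/2 0; 0 0 1]
T2·T1 = [16/17 -45/34 0; 30/17 12/17 0; 0 0 1]
T3·…·T1 = [16/17 -45/34 0; 38/17 3/68 0; 0 0 1]
T4·…·T1 = [16/17 -45/34 0; 114/17 9/68 0; 0 0 1]
T5·…·T1 = [16/17 -45/34 0; 130/17 -81/68 0; 0 0 1]
T6·…·T1 = [16/17 -45/34 -6; 130/17 -81/68 1; 0 0 1]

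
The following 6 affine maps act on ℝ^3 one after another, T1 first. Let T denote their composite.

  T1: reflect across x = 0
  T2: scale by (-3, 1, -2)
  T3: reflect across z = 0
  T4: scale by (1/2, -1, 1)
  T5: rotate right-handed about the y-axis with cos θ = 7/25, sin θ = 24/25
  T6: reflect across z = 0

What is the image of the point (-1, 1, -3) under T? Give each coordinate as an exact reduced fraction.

T(p) = (-309/50, -1, 6/25)

T1 reflect across x = 0: (-1, 1, -3) → (1, 1, -3)
T2 scale by (-3, 1, -2): (1, 1, -3) → (-3, 1, 6)
T3 reflect across z = 0: (-3, 1, 6) → (-3, 1, -6)
T4 scale by (1/2, -1, 1): (-3, 1, -6) → (-3/2, -1, -6)
T5 rotate right-handed about the y-axis with cos θ = 7/25, sin θ = 24/25: (-3/2, -1, -6) → (-309/50, -1, -6/25)
T6 reflect across z = 0: (-309/50, -1, -6/25) → (-309/50, -1, 6/25)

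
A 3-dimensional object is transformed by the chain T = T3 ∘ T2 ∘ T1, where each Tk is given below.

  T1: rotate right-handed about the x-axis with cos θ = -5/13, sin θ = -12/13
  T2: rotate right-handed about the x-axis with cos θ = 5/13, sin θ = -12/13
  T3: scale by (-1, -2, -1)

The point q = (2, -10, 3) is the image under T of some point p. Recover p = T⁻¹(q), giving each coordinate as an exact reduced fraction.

T1 = [1 0 0 0; 0 -5/13 12/13 0; 0 -12/13 -5/13 0; 0 0 0 1]
T2·T1 = [1 0 0 0; 0 -1 0 0; 0 0 -1 0; 0 0 0 1]
T3·…·T1 = [-1 0 0 0; 0 2 0 0; 0 0 1 0; 0 0 0 1]
det M = -2; M⁻¹ = [-1 0 0 0; 0 1/2 0 0; 0 0 1 0; 0 0 0 1]
M⁻¹ · (2, -10, 3)ᵀ = (-2, -5, 3)ᵀ

p = (-2, -5, 3)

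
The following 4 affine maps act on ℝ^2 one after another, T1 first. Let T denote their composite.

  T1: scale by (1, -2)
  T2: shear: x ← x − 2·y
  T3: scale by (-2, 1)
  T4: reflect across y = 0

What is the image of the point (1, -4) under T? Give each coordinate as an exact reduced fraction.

T(p) = (30, -8)

T1 scale by (1, -2): (1, -4) → (1, 8)
T2 shear: x ← x − 2·y: (1, 8) → (-15, 8)
T3 scale by (-2, 1): (-15, 8) → (30, 8)
T4 reflect across y = 0: (30, 8) → (30, -8)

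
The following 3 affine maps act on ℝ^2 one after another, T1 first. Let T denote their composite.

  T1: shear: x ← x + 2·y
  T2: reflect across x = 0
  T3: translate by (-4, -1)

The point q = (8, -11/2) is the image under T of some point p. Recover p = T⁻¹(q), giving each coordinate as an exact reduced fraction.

p = (-3, -9/2)

T1 = [1 2 0; 0 1 0; 0 0 1]
T2·T1 = [-1 -2 0; 0 1 0; 0 0 1]
T3·…·T1 = [-1 -2 -4; 0 1 -1; 0 0 1]
det M = -1; M⁻¹ = [-1 -2 -6; 0 1 1; 0 0 1]
M⁻¹ · (8, -11/2)ᵀ = (-3, -9/2)ᵀ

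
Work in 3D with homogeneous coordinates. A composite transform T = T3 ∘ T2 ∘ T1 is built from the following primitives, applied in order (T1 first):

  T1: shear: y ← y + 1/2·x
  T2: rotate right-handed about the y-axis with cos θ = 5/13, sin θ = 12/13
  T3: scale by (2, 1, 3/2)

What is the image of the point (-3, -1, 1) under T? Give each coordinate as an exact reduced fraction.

T(p) = (-6/13, -5/2, 123/26)

T1 shear: y ← y + 1/2·x: (-3, -1, 1) → (-3, -5/2, 1)
T2 rotate right-handed about the y-axis with cos θ = 5/13, sin θ = 12/13: (-3, -5/2, 1) → (-3/13, -5/2, 41/13)
T3 scale by (2, 1, 3/2): (-3/13, -5/2, 41/13) → (-6/13, -5/2, 123/26)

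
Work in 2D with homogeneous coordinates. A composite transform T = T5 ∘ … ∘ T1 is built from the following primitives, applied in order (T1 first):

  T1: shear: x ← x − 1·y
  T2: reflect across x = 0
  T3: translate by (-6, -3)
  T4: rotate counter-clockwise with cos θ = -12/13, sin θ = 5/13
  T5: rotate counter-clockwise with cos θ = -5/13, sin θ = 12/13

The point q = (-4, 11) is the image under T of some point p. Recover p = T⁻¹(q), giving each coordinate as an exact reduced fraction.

T1 = [1 -1 0; 0 1 0; 0 0 1]
T2·T1 = [-1 1 0; 0 1 0; 0 0 1]
T3·…·T1 = [-1 1 -6; 0 1 -3; 0 0 1]
T4·…·T1 = [12/13 -17/13 87/13; -5/13 -7/13 6/13; 0 0 1]
T5·…·T1 = [0 1 -3; 1 -1 6; 0 0 1]
det M = -1; M⁻¹ = [1 1 -3; 1 0 3; 0 0 1]
M⁻¹ · (-4, 11)ᵀ = (4, -1)ᵀ

p = (4, -1)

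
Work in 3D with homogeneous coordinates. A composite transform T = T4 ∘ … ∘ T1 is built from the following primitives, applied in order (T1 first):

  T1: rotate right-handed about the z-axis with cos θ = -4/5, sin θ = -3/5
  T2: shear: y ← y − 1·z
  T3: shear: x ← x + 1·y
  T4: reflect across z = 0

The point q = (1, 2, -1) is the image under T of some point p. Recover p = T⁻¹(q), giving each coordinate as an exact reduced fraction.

p = (-1, -3, 1)

T1 = [-4/5 3/5 0 0; -3/5 -4/5 0 0; 0 0 1 0; 0 0 0 1]
T2·T1 = [-4/5 3/5 0 0; -3/5 -4/5 -1 0; 0 0 1 0; 0 0 0 1]
T3·…·T1 = [-7/5 -1/5 -1 0; -3/5 -4/5 -1 0; 0 0 1 0; 0 0 0 1]
T4·…·T1 = [-7/5 -1/5 -1 0; -3/5 -4/5 -1 0; 0 0 -1 0; 0 0 0 1]
det M = -1; M⁻¹ = [-4/5 1/5 3/5 0; 3/5 -7/5 4/5 0; 0 0 -1 0; 0 0 0 1]
M⁻¹ · (1, 2, -1)ᵀ = (-1, -3, 1)ᵀ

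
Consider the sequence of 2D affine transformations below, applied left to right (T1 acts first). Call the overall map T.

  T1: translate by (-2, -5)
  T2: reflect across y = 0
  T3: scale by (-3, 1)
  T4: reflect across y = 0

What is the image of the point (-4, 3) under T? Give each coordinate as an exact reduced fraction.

T1 translate by (-2, -5): (-4, 3) → (-6, -2)
T2 reflect across y = 0: (-6, -2) → (-6, 2)
T3 scale by (-3, 1): (-6, 2) → (18, 2)
T4 reflect across y = 0: (18, 2) → (18, -2)

T(p) = (18, -2)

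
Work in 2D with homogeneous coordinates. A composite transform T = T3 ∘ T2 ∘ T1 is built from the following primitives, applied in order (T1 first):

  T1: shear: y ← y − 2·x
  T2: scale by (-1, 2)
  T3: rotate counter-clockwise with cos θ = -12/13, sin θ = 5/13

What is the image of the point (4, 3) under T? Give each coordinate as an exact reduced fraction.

T1 shear: y ← y − 2·x: (4, 3) → (4, -5)
T2 scale by (-1, 2): (4, -5) → (-4, -10)
T3 rotate counter-clockwise with cos θ = -12/13, sin θ = 5/13: (-4, -10) → (98/13, 100/13)

T(p) = (98/13, 100/13)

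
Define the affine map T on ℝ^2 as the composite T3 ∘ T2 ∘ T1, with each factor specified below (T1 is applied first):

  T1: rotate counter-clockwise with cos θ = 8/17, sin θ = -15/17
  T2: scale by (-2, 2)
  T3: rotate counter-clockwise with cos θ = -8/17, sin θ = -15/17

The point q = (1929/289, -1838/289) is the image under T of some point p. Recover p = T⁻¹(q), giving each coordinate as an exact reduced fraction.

p = (-9/2, 1)

T1 = [8/17 15/17 0; -15/17 8/17 0; 0 0 1]
T2·T1 = [-16/17 -30/17 0; -30/17 16/17 0; 0 0 1]
T3·…·T1 = [-322/289 480/289 0; 480/289 322/289 0; 0 0 1]
det M = -4; M⁻¹ = [-161/578 120/289 0; 120/289 161/578 0; 0 0 1]
M⁻¹ · (1929/289, -1838/289)ᵀ = (-9/2, 1)ᵀ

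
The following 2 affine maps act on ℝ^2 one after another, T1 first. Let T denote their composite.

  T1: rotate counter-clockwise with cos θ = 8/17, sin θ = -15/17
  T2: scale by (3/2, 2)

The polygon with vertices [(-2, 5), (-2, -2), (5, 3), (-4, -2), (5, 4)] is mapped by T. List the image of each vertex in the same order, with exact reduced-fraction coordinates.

image vertices: (177/34, 140/17), (-69/17, 28/17), (15/2, -6), (-93/17, 88/17), (150/17, -86/17)

T1 rotate counter-clockwise with cos θ = 8/17, sin θ = -15/17: (-2, 5) → (59/17, 70/17); (-2, -2) → (-46/17, 14/17); (5, 3) → (5, -3); (-4, -2) → (-62/17, 44/17); (5, 4) → (100/17, -43/17)
T2 scale by (3/2, 2): (59/17, 70/17) → (177/34, 140/17); (-46/17, 14/17) → (-69/17, 28/17); (5, -3) → (15/2, -6); (-62/17, 44/17) → (-93/17, 88/17); (100/17, -43/17) → (150/17, -86/17)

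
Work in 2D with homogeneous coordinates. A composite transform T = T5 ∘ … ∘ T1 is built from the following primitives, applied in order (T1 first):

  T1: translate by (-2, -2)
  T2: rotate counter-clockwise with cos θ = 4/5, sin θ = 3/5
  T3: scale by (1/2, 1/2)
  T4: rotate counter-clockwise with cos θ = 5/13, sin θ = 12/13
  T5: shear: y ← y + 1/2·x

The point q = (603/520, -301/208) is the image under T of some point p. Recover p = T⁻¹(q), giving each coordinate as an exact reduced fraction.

T1 = [1 0 -2; 0 1 -2; 0 0 1]
T2·T1 = [4/5 -3/5 -2/5; 3/5 4/5 -14/5; 0 0 1]
T3·…·T1 = [2/5 -3/10 -1/5; 3/10 2/5 -7/5; 0 0 1]
T4·…·T1 = [-8/65 -63/130 79/65; 63/130 -8/65 -47/65; 0 0 1]
T5·…·T1 = [-8/65 -63/130 79/65; 11/26 -19/52 -3/26; 0 0 1]
det M = 1/4; M⁻¹ = [-19/13 126/65 2; -22/13 -32/65 2; 0 0 1]
M⁻¹ · (603/520, -301/208)ᵀ = (-5/2, 3/4)ᵀ

p = (-5/2, 3/4)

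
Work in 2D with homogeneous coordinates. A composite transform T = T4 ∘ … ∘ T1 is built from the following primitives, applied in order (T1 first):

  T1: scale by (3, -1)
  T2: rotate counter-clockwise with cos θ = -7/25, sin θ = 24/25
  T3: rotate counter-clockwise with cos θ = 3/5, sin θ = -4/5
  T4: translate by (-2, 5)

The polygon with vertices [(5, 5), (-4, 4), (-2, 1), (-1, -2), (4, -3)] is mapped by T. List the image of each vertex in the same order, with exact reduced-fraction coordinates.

T1 scale by (3, -1): (5, 5) → (15, -5); (-4, 4) → (-12, -4); (-2, 1) → (-6, -1); (-1, -2) → (-3, 2); (4, -3) → (12, 3)
T2 rotate counter-clockwise with cos θ = -7/25, sin θ = 24/25: (15, -5) → (3/5, 79/5); (-12, -4) → (36/5, -52/5); (-6, -1) → (66/25, -137/25); (-3, 2) → (-27/25, -86/25); (12, 3) → (-156/25, 267/25)
T3 rotate counter-clockwise with cos θ = 3/5, sin θ = -4/5: (3/5, 79/5) → (13, 9); (36/5, -52/5) → (-4, -12); (66/25, -137/25) → (-14/5, -27/5); (-27/25, -86/25) → (-17/5, -6/5); (-156/25, 267/25) → (24/5, 57/5)
T4 translate by (-2, 5): (13, 9) → (11, 14); (-4, -12) → (-6, -7); (-14/5, -27/5) → (-24/5, -2/5); (-17/5, -6/5) → (-27/5, 19/5); (24/5, 57/5) → (14/5, 82/5)

image vertices: (11, 14), (-6, -7), (-24/5, -2/5), (-27/5, 19/5), (14/5, 82/5)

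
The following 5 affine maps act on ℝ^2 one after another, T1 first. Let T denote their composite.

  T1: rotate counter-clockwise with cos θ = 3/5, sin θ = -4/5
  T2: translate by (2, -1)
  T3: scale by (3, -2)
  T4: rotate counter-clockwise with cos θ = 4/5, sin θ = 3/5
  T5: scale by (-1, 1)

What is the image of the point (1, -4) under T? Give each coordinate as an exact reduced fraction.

T1 rotate counter-clockwise with cos θ = 3/5, sin θ = -4/5: (1, -4) → (-13/5, -16/5)
T2 translate by (2, -1): (-13/5, -16/5) → (-3/5, -21/5)
T3 scale by (3, -2): (-3/5, -21/5) → (-9/5, 42/5)
T4 rotate counter-clockwise with cos θ = 4/5, sin θ = 3/5: (-9/5, 42/5) → (-162/25, 141/25)
T5 scale by (-1, 1): (-162/25, 141/25) → (162/25, 141/25)

T(p) = (162/25, 141/25)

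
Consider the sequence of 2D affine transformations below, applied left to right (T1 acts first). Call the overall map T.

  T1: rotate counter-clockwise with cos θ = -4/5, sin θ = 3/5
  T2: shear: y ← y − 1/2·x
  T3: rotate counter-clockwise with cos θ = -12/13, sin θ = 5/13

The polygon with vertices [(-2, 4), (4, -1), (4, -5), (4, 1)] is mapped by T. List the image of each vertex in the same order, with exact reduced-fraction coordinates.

T1 rotate counter-clockwise with cos θ = -4/5, sin θ = 3/5: (-2, 4) → (-4/5, -22/5); (4, -1) → (-13/5, 16/5); (4, -5) → (-1/5, 32/5); (4, 1) → (-19/5, 8/5)
T2 shear: y ← y − 1/2·x: (-4/5, -22/5) → (-4/5, -4); (-13/5, 16/5) → (-13/5, 9/2); (-1/5, 32/5) → (-1/5, 13/2); (-19/5, 8/5) → (-19/5, 7/2)
T3 rotate counter-clockwise with cos θ = -12/13, sin θ = 5/13: (-4/5, -4) → (148/65, 44/13); (-13/5, 9/2) → (87/130, -67/13); (-1/5, 13/2) → (-301/130, -79/13); (-19/5, 7/2) → (281/130, -61/13)

image vertices: (148/65, 44/13), (87/130, -67/13), (-301/130, -79/13), (281/130, -61/13)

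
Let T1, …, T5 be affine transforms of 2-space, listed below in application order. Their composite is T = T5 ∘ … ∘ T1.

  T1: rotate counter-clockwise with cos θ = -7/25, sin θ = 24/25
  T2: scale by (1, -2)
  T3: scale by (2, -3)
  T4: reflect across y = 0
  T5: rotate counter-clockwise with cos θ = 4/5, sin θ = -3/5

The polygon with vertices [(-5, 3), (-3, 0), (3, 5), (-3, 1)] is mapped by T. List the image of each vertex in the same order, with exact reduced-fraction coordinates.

image vertices: (2242/125, 3606/125), (1464/125, 1602/125), (-1794/125, -42/125), (1398/125, 1914/125)

T1 rotate counter-clockwise with cos θ = -7/25, sin θ = 24/25: (-5, 3) → (-37/25, -141/25); (-3, 0) → (21/25, -72/25); (3, 5) → (-141/25, 37/25); (-3, 1) → (-3/25, -79/25)
T2 scale by (1, -2): (-37/25, -141/25) → (-37/25, 282/25); (21/25, -72/25) → (21/25, 144/25); (-141/25, 37/25) → (-141/25, -74/25); (-3/25, -79/25) → (-3/25, 158/25)
T3 scale by (2, -3): (-37/25, 282/25) → (-74/25, -846/25); (21/25, 144/25) → (42/25, -432/25); (-141/25, -74/25) → (-282/25, 222/25); (-3/25, 158/25) → (-6/25, -474/25)
T4 reflect across y = 0: (-74/25, -846/25) → (-74/25, 846/25); (42/25, -432/25) → (42/25, 432/25); (-282/25, 222/25) → (-282/25, -222/25); (-6/25, -474/25) → (-6/25, 474/25)
T5 rotate counter-clockwise with cos θ = 4/5, sin θ = -3/5: (-74/25, 846/25) → (2242/125, 3606/125); (42/25, 432/25) → (1464/125, 1602/125); (-282/25, -222/25) → (-1794/125, -42/125); (-6/25, 474/25) → (1398/125, 1914/125)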